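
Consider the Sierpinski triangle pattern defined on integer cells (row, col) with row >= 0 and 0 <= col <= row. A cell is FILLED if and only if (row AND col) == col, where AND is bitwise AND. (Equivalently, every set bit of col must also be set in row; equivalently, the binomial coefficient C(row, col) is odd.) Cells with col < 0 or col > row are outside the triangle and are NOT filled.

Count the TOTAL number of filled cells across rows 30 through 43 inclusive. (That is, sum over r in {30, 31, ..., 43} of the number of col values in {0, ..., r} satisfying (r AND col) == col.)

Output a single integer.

r30=11110 pc4: +16 =16
r31=11111 pc5: +32 =48
r32=100000 pc1: +2 =50
r33=100001 pc2: +4 =54
r34=100010 pc2: +4 =58
r35=100011 pc3: +8 =66
r36=100100 pc2: +4 =70
r37=100101 pc3: +8 =78
r38=100110 pc3: +8 =86
r39=100111 pc4: +16 =102
r40=101000 pc2: +4 =106
r41=101001 pc3: +8 =114
r42=101010 pc3: +8 =122
r43=101011 pc4: +16 =138

Answer: 138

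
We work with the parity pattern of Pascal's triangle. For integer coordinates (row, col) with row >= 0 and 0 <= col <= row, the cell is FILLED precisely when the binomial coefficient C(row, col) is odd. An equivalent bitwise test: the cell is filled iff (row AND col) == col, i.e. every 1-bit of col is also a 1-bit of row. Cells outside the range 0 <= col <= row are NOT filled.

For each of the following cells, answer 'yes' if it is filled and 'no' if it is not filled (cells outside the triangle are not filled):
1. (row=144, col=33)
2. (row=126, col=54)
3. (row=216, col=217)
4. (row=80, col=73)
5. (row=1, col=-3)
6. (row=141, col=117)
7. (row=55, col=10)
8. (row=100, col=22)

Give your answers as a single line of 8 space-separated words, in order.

(144,33): row=0b10010000, col=0b100001, row AND col = 0b0 = 0; 0 != 33 -> empty
(126,54): row=0b1111110, col=0b110110, row AND col = 0b110110 = 54; 54 == 54 -> filled
(216,217): col outside [0, 216] -> not filled
(80,73): row=0b1010000, col=0b1001001, row AND col = 0b1000000 = 64; 64 != 73 -> empty
(1,-3): col outside [0, 1] -> not filled
(141,117): row=0b10001101, col=0b1110101, row AND col = 0b101 = 5; 5 != 117 -> empty
(55,10): row=0b110111, col=0b1010, row AND col = 0b10 = 2; 2 != 10 -> empty
(100,22): row=0b1100100, col=0b10110, row AND col = 0b100 = 4; 4 != 22 -> empty

Answer: no yes no no no no no no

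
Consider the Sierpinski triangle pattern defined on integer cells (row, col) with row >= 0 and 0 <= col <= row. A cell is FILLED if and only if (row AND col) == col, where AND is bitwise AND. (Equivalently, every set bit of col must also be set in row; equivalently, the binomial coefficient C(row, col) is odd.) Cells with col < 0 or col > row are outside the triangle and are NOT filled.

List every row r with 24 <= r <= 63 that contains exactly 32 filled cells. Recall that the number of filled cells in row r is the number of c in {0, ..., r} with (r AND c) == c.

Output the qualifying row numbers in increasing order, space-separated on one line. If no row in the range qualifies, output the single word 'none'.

Answer: 31 47 55 59 61 62

Derivation:
Row r has 2^popcount(r) filled cells, so we need popcount(r) = log2(32) = 5.
Scan r = 24..63 and keep those with exactly 5 one-bits:
r=24=11000 popcount=2 -> skip
r=25=11001 popcount=3 -> skip
r=26=11010 popcount=3 -> skip
r=27=11011 popcount=4 -> skip
r=28=11100 popcount=3 -> skip
r=29=11101 popcount=4 -> skip
r=30=11110 popcount=4 -> skip
r=31=11111 popcount=5 -> KEEP
r=32=100000 popcount=1 -> skip
r=33=100001 popcount=2 -> skip
r=34=100010 popcount=2 -> skip
r=35=100011 popcount=3 -> skip
r=36=100100 popcount=2 -> skip
r=37=100101 popcount=3 -> skip
r=38=100110 popcount=3 -> skip
r=39=100111 popcount=4 -> skip
r=40=101000 popcount=2 -> skip
r=41=101001 popcount=3 -> skip
r=42=101010 popcount=3 -> skip
r=43=101011 popcount=4 -> skip
r=44=101100 popcount=3 -> skip
r=45=101101 popcount=4 -> skip
r=46=101110 popcount=4 -> skip
r=47=101111 popcount=5 -> KEEP
r=48=110000 popcount=2 -> skip
r=49=110001 popcount=3 -> skip
r=50=110010 popcount=3 -> skip
r=51=110011 popcount=4 -> skip
r=52=110100 popcount=3 -> skip
r=53=110101 popcount=4 -> skip
r=54=110110 popcount=4 -> skip
r=55=110111 popcount=5 -> KEEP
r=56=111000 popcount=3 -> skip
r=57=111001 popcount=4 -> skip
r=58=111010 popcount=4 -> skip
r=59=111011 popcount=5 -> KEEP
r=60=111100 popcount=4 -> skip
r=61=111101 popcount=5 -> KEEP
r=62=111110 popcount=5 -> KEEP
r=63=111111 popcount=6 -> skip
Kept rows: 31 47 55 59 61 62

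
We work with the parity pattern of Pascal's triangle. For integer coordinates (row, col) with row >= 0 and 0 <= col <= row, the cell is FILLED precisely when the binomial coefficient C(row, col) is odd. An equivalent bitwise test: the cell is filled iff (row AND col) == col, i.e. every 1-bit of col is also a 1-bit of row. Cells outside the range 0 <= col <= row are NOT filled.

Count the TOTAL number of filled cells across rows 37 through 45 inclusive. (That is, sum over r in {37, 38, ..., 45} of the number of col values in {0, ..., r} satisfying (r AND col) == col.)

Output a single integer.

Answer: 92

Derivation:
r37=100101 pc3: +8 =8
r38=100110 pc3: +8 =16
r39=100111 pc4: +16 =32
r40=101000 pc2: +4 =36
r41=101001 pc3: +8 =44
r42=101010 pc3: +8 =52
r43=101011 pc4: +16 =68
r44=101100 pc3: +8 =76
r45=101101 pc4: +16 =92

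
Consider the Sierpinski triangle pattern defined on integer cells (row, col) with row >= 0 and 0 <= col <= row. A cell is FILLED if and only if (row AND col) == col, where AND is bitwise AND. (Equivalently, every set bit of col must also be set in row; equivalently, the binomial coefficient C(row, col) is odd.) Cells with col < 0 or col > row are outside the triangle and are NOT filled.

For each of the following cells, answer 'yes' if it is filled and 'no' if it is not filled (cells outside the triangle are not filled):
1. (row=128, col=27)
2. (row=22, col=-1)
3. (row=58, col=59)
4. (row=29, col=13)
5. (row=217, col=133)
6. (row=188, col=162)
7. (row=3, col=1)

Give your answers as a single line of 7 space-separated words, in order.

Answer: no no no yes no no yes

Derivation:
(128,27): row=0b10000000, col=0b11011, row AND col = 0b0 = 0; 0 != 27 -> empty
(22,-1): col outside [0, 22] -> not filled
(58,59): col outside [0, 58] -> not filled
(29,13): row=0b11101, col=0b1101, row AND col = 0b1101 = 13; 13 == 13 -> filled
(217,133): row=0b11011001, col=0b10000101, row AND col = 0b10000001 = 129; 129 != 133 -> empty
(188,162): row=0b10111100, col=0b10100010, row AND col = 0b10100000 = 160; 160 != 162 -> empty
(3,1): row=0b11, col=0b1, row AND col = 0b1 = 1; 1 == 1 -> filled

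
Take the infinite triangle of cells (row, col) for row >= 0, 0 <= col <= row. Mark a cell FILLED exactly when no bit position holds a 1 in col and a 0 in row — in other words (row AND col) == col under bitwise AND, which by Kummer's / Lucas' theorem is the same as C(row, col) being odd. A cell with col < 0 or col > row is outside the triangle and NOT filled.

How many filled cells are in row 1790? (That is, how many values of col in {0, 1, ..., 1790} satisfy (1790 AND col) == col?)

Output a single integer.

1790 in binary = 11011111110
popcount(1790) = number of 1-bits in 11011111110 = 9
A col c satisfies (1790 AND c) == c iff every set bit of c is also set in 1790; each of the 9 set bits of 1790 can independently be on or off in c.
count = 2^9 = 512

Answer: 512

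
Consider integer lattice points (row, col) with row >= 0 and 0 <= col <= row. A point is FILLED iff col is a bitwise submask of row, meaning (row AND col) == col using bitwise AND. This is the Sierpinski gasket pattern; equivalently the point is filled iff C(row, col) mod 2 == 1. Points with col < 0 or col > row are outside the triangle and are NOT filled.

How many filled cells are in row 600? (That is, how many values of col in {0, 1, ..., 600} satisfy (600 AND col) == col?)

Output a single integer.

600 in binary = 1001011000
popcount(600) = number of 1-bits in 1001011000 = 4
A col c satisfies (600 AND c) == c iff every set bit of c is also set in 600; each of the 4 set bits of 600 can independently be on or off in c.
count = 2^4 = 16

Answer: 16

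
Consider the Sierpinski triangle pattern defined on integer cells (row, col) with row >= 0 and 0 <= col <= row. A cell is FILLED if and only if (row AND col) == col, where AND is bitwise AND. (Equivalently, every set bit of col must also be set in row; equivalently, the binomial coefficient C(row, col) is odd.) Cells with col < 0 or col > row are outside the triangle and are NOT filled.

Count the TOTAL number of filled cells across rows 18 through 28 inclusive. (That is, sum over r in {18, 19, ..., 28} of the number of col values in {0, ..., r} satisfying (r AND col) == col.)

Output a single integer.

r18=10010 pc2: +4 =4
r19=10011 pc3: +8 =12
r20=10100 pc2: +4 =16
r21=10101 pc3: +8 =24
r22=10110 pc3: +8 =32
r23=10111 pc4: +16 =48
r24=11000 pc2: +4 =52
r25=11001 pc3: +8 =60
r26=11010 pc3: +8 =68
r27=11011 pc4: +16 =84
r28=11100 pc3: +8 =92

Answer: 92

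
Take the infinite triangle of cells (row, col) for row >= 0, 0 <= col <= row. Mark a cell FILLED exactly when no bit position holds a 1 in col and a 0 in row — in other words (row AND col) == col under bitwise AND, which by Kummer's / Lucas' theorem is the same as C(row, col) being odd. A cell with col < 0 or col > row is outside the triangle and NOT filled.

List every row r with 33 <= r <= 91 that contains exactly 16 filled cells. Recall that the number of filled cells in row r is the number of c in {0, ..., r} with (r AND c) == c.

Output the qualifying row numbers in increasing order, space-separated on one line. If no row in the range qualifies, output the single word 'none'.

Row r has 2^popcount(r) filled cells, so we need popcount(r) = log2(16) = 4.
Scan r = 33..91 and keep those with exactly 4 one-bits:
r=33=100001 popcount=2 -> skip
r=34=100010 popcount=2 -> skip
r=35=100011 popcount=3 -> skip
r=36=100100 popcount=2 -> skip
r=37=100101 popcount=3 -> skip
r=38=100110 popcount=3 -> skip
r=39=100111 popcount=4 -> KEEP
r=40=101000 popcount=2 -> skip
r=41=101001 popcount=3 -> skip
r=42=101010 popcount=3 -> skip
r=43=101011 popcount=4 -> KEEP
r=44=101100 popcount=3 -> skip
r=45=101101 popcount=4 -> KEEP
r=46=101110 popcount=4 -> KEEP
r=47=101111 popcount=5 -> skip
r=48=110000 popcount=2 -> skip
r=49=110001 popcount=3 -> skip
r=50=110010 popcount=3 -> skip
r=51=110011 popcount=4 -> KEEP
r=52=110100 popcount=3 -> skip
r=53=110101 popcount=4 -> KEEP
r=54=110110 popcount=4 -> KEEP
r=55=110111 popcount=5 -> skip
r=56=111000 popcount=3 -> skip
r=57=111001 popcount=4 -> KEEP
r=58=111010 popcount=4 -> KEEP
r=59=111011 popcount=5 -> skip
r=60=111100 popcount=4 -> KEEP
r=61=111101 popcount=5 -> skip
r=62=111110 popcount=5 -> skip
r=63=111111 popcount=6 -> skip
r=64=1000000 popcount=1 -> skip
r=65=1000001 popcount=2 -> skip
r=66=1000010 popcount=2 -> skip
r=67=1000011 popcount=3 -> skip
r=68=1000100 popcount=2 -> skip
r=69=1000101 popcount=3 -> skip
r=70=1000110 popcount=3 -> skip
r=71=1000111 popcount=4 -> KEEP
r=72=1001000 popcount=2 -> skip
r=73=1001001 popcount=3 -> skip
r=74=1001010 popcount=3 -> skip
r=75=1001011 popcount=4 -> KEEP
r=76=1001100 popcount=3 -> skip
r=77=1001101 popcount=4 -> KEEP
r=78=1001110 popcount=4 -> KEEP
r=79=1001111 popcount=5 -> skip
r=80=1010000 popcount=2 -> skip
r=81=1010001 popcount=3 -> skip
r=82=1010010 popcount=3 -> skip
r=83=1010011 popcount=4 -> KEEP
r=84=1010100 popcount=3 -> skip
r=85=1010101 popcount=4 -> KEEP
r=86=1010110 popcount=4 -> KEEP
r=87=1010111 popcount=5 -> skip
r=88=1011000 popcount=3 -> skip
r=89=1011001 popcount=4 -> KEEP
r=90=1011010 popcount=4 -> KEEP
r=91=1011011 popcount=5 -> skip
Kept rows: 39 43 45 46 51 53 54 57 58 60 71 75 77 78 83 85 86 89 90

Answer: 39 43 45 46 51 53 54 57 58 60 71 75 77 78 83 85 86 89 90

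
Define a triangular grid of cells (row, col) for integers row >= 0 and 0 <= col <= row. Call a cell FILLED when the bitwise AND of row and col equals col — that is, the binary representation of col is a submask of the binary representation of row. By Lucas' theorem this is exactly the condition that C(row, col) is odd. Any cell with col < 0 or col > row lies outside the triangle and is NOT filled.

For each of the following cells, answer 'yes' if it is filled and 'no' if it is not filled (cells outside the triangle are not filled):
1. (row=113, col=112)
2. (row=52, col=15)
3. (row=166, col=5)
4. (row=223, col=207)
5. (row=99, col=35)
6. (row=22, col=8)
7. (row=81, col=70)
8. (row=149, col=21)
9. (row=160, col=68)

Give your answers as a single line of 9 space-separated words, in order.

Answer: yes no no yes yes no no yes no

Derivation:
(113,112): row=0b1110001, col=0b1110000, row AND col = 0b1110000 = 112; 112 == 112 -> filled
(52,15): row=0b110100, col=0b1111, row AND col = 0b100 = 4; 4 != 15 -> empty
(166,5): row=0b10100110, col=0b101, row AND col = 0b100 = 4; 4 != 5 -> empty
(223,207): row=0b11011111, col=0b11001111, row AND col = 0b11001111 = 207; 207 == 207 -> filled
(99,35): row=0b1100011, col=0b100011, row AND col = 0b100011 = 35; 35 == 35 -> filled
(22,8): row=0b10110, col=0b1000, row AND col = 0b0 = 0; 0 != 8 -> empty
(81,70): row=0b1010001, col=0b1000110, row AND col = 0b1000000 = 64; 64 != 70 -> empty
(149,21): row=0b10010101, col=0b10101, row AND col = 0b10101 = 21; 21 == 21 -> filled
(160,68): row=0b10100000, col=0b1000100, row AND col = 0b0 = 0; 0 != 68 -> empty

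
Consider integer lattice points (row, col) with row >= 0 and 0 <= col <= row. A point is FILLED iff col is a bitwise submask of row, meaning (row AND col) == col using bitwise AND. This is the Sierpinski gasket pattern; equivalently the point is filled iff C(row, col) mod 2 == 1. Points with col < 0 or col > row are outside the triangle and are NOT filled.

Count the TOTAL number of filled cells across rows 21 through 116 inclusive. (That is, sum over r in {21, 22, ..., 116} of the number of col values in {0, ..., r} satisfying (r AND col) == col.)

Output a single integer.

Answer: 1524

Derivation:
r21=10101 pc3: +8 =8
r22=10110 pc3: +8 =16
r23=10111 pc4: +16 =32
r24=11000 pc2: +4 =36
r25=11001 pc3: +8 =44
r26=11010 pc3: +8 =52
r27=11011 pc4: +16 =68
r28=11100 pc3: +8 =76
r29=11101 pc4: +16 =92
r30=11110 pc4: +16 =108
r31=11111 pc5: +32 =140
r32=100000 pc1: +2 =142
r33=100001 pc2: +4 =146
r34=100010 pc2: +4 =150
r35=100011 pc3: +8 =158
r36=100100 pc2: +4 =162
r37=100101 pc3: +8 =170
r38=100110 pc3: +8 =178
r39=100111 pc4: +16 =194
r40=101000 pc2: +4 =198
r41=101001 pc3: +8 =206
r42=101010 pc3: +8 =214
r43=101011 pc4: +16 =230
r44=101100 pc3: +8 =238
r45=101101 pc4: +16 =254
r46=101110 pc4: +16 =270
r47=101111 pc5: +32 =302
r48=110000 pc2: +4 =306
r49=110001 pc3: +8 =314
r50=110010 pc3: +8 =322
r51=110011 pc4: +16 =338
r52=110100 pc3: +8 =346
r53=110101 pc4: +16 =362
r54=110110 pc4: +16 =378
r55=110111 pc5: +32 =410
r56=111000 pc3: +8 =418
r57=111001 pc4: +16 =434
r58=111010 pc4: +16 =450
r59=111011 pc5: +32 =482
r60=111100 pc4: +16 =498
r61=111101 pc5: +32 =530
r62=111110 pc5: +32 =562
r63=111111 pc6: +64 =626
r64=1000000 pc1: +2 =628
r65=1000001 pc2: +4 =632
r66=1000010 pc2: +4 =636
r67=1000011 pc3: +8 =644
r68=1000100 pc2: +4 =648
r69=1000101 pc3: +8 =656
r70=1000110 pc3: +8 =664
r71=1000111 pc4: +16 =680
r72=1001000 pc2: +4 =684
r73=1001001 pc3: +8 =692
r74=1001010 pc3: +8 =700
r75=1001011 pc4: +16 =716
r76=1001100 pc3: +8 =724
r77=1001101 pc4: +16 =740
r78=1001110 pc4: +16 =756
r79=1001111 pc5: +32 =788
r80=1010000 pc2: +4 =792
r81=1010001 pc3: +8 =800
r82=1010010 pc3: +8 =808
r83=1010011 pc4: +16 =824
r84=1010100 pc3: +8 =832
r85=1010101 pc4: +16 =848
r86=1010110 pc4: +16 =864
r87=1010111 pc5: +32 =896
r88=1011000 pc3: +8 =904
r89=1011001 pc4: +16 =920
r90=1011010 pc4: +16 =936
r91=1011011 pc5: +32 =968
r92=1011100 pc4: +16 =984
r93=1011101 pc5: +32 =1016
r94=1011110 pc5: +32 =1048
r95=1011111 pc6: +64 =1112
r96=1100000 pc2: +4 =1116
r97=1100001 pc3: +8 =1124
r98=1100010 pc3: +8 =1132
r99=1100011 pc4: +16 =1148
r100=1100100 pc3: +8 =1156
r101=1100101 pc4: +16 =1172
r102=1100110 pc4: +16 =1188
r103=1100111 pc5: +32 =1220
r104=1101000 pc3: +8 =1228
r105=1101001 pc4: +16 =1244
r106=1101010 pc4: +16 =1260
r107=1101011 pc5: +32 =1292
r108=1101100 pc4: +16 =1308
r109=1101101 pc5: +32 =1340
r110=1101110 pc5: +32 =1372
r111=1101111 pc6: +64 =1436
r112=1110000 pc3: +8 =1444
r113=1110001 pc4: +16 =1460
r114=1110010 pc4: +16 =1476
r115=1110011 pc5: +32 =1508
r116=1110100 pc4: +16 =1524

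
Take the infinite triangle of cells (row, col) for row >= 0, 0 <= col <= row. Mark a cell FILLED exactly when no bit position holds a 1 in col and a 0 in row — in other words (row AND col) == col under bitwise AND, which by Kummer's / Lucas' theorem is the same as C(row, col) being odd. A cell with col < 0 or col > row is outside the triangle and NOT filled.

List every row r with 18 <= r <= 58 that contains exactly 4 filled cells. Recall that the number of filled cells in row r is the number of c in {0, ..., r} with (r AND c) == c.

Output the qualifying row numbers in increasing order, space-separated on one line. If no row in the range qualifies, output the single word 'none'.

Answer: 18 20 24 33 34 36 40 48

Derivation:
Row r has 2^popcount(r) filled cells, so we need popcount(r) = log2(4) = 2.
Scan r = 18..58 and keep those with exactly 2 one-bits:
r=18=10010 popcount=2 -> KEEP
r=19=10011 popcount=3 -> skip
r=20=10100 popcount=2 -> KEEP
r=21=10101 popcount=3 -> skip
r=22=10110 popcount=3 -> skip
r=23=10111 popcount=4 -> skip
r=24=11000 popcount=2 -> KEEP
r=25=11001 popcount=3 -> skip
r=26=11010 popcount=3 -> skip
r=27=11011 popcount=4 -> skip
r=28=11100 popcount=3 -> skip
r=29=11101 popcount=4 -> skip
r=30=11110 popcount=4 -> skip
r=31=11111 popcount=5 -> skip
r=32=100000 popcount=1 -> skip
r=33=100001 popcount=2 -> KEEP
r=34=100010 popcount=2 -> KEEP
r=35=100011 popcount=3 -> skip
r=36=100100 popcount=2 -> KEEP
r=37=100101 popcount=3 -> skip
r=38=100110 popcount=3 -> skip
r=39=100111 popcount=4 -> skip
r=40=101000 popcount=2 -> KEEP
r=41=101001 popcount=3 -> skip
r=42=101010 popcount=3 -> skip
r=43=101011 popcount=4 -> skip
r=44=101100 popcount=3 -> skip
r=45=101101 popcount=4 -> skip
r=46=101110 popcount=4 -> skip
r=47=101111 popcount=5 -> skip
r=48=110000 popcount=2 -> KEEP
r=49=110001 popcount=3 -> skip
r=50=110010 popcount=3 -> skip
r=51=110011 popcount=4 -> skip
r=52=110100 popcount=3 -> skip
r=53=110101 popcount=4 -> skip
r=54=110110 popcount=4 -> skip
r=55=110111 popcount=5 -> skip
r=56=111000 popcount=3 -> skip
r=57=111001 popcount=4 -> skip
r=58=111010 popcount=4 -> skip
Kept rows: 18 20 24 33 34 36 40 48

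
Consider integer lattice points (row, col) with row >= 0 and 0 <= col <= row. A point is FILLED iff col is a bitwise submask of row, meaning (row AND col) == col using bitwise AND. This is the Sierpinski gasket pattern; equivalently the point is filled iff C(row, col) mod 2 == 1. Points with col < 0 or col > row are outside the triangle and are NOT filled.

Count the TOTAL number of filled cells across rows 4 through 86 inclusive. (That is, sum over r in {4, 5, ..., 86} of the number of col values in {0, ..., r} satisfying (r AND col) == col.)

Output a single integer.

r4=100 pc1: +2 =2
r5=101 pc2: +4 =6
r6=110 pc2: +4 =10
r7=111 pc3: +8 =18
r8=1000 pc1: +2 =20
r9=1001 pc2: +4 =24
r10=1010 pc2: +4 =28
r11=1011 pc3: +8 =36
r12=1100 pc2: +4 =40
r13=1101 pc3: +8 =48
r14=1110 pc3: +8 =56
r15=1111 pc4: +16 =72
r16=10000 pc1: +2 =74
r17=10001 pc2: +4 =78
r18=10010 pc2: +4 =82
r19=10011 pc3: +8 =90
r20=10100 pc2: +4 =94
r21=10101 pc3: +8 =102
r22=10110 pc3: +8 =110
r23=10111 pc4: +16 =126
r24=11000 pc2: +4 =130
r25=11001 pc3: +8 =138
r26=11010 pc3: +8 =146
r27=11011 pc4: +16 =162
r28=11100 pc3: +8 =170
r29=11101 pc4: +16 =186
r30=11110 pc4: +16 =202
r31=11111 pc5: +32 =234
r32=100000 pc1: +2 =236
r33=100001 pc2: +4 =240
r34=100010 pc2: +4 =244
r35=100011 pc3: +8 =252
r36=100100 pc2: +4 =256
r37=100101 pc3: +8 =264
r38=100110 pc3: +8 =272
r39=100111 pc4: +16 =288
r40=101000 pc2: +4 =292
r41=101001 pc3: +8 =300
r42=101010 pc3: +8 =308
r43=101011 pc4: +16 =324
r44=101100 pc3: +8 =332
r45=101101 pc4: +16 =348
r46=101110 pc4: +16 =364
r47=101111 pc5: +32 =396
r48=110000 pc2: +4 =400
r49=110001 pc3: +8 =408
r50=110010 pc3: +8 =416
r51=110011 pc4: +16 =432
r52=110100 pc3: +8 =440
r53=110101 pc4: +16 =456
r54=110110 pc4: +16 =472
r55=110111 pc5: +32 =504
r56=111000 pc3: +8 =512
r57=111001 pc4: +16 =528
r58=111010 pc4: +16 =544
r59=111011 pc5: +32 =576
r60=111100 pc4: +16 =592
r61=111101 pc5: +32 =624
r62=111110 pc5: +32 =656
r63=111111 pc6: +64 =720
r64=1000000 pc1: +2 =722
r65=1000001 pc2: +4 =726
r66=1000010 pc2: +4 =730
r67=1000011 pc3: +8 =738
r68=1000100 pc2: +4 =742
r69=1000101 pc3: +8 =750
r70=1000110 pc3: +8 =758
r71=1000111 pc4: +16 =774
r72=1001000 pc2: +4 =778
r73=1001001 pc3: +8 =786
r74=1001010 pc3: +8 =794
r75=1001011 pc4: +16 =810
r76=1001100 pc3: +8 =818
r77=1001101 pc4: +16 =834
r78=1001110 pc4: +16 =850
r79=1001111 pc5: +32 =882
r80=1010000 pc2: +4 =886
r81=1010001 pc3: +8 =894
r82=1010010 pc3: +8 =902
r83=1010011 pc4: +16 =918
r84=1010100 pc3: +8 =926
r85=1010101 pc4: +16 =942
r86=1010110 pc4: +16 =958

Answer: 958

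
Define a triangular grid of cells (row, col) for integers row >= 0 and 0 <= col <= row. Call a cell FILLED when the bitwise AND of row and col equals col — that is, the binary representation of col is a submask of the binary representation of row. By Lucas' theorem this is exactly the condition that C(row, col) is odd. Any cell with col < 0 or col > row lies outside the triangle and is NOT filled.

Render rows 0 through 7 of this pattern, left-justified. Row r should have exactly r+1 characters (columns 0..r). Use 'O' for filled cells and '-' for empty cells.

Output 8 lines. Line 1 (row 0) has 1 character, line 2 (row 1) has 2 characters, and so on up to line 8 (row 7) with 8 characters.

Answer: O
OO
O-O
OOOO
O---O
OO--OO
O-O-O-O
OOOOOOOO

Derivation:
r0=0: O
r1=1: OO
r2=10: O-O
r3=11: OOOO
r4=100: O---O
r5=101: OO--OO
r6=110: O-O-O-O
r7=111: OOOOOOOO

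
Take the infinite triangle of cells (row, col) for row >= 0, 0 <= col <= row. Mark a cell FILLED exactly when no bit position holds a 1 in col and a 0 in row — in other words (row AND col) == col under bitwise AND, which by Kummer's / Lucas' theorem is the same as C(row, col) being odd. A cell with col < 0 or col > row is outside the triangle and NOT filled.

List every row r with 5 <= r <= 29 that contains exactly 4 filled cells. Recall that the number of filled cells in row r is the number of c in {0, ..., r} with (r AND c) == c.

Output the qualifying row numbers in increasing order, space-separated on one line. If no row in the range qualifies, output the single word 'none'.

Row r has 2^popcount(r) filled cells, so we need popcount(r) = log2(4) = 2.
Scan r = 5..29 and keep those with exactly 2 one-bits:
r=5=101 popcount=2 -> KEEP
r=6=110 popcount=2 -> KEEP
r=7=111 popcount=3 -> skip
r=8=1000 popcount=1 -> skip
r=9=1001 popcount=2 -> KEEP
r=10=1010 popcount=2 -> KEEP
r=11=1011 popcount=3 -> skip
r=12=1100 popcount=2 -> KEEP
r=13=1101 popcount=3 -> skip
r=14=1110 popcount=3 -> skip
r=15=1111 popcount=4 -> skip
r=16=10000 popcount=1 -> skip
r=17=10001 popcount=2 -> KEEP
r=18=10010 popcount=2 -> KEEP
r=19=10011 popcount=3 -> skip
r=20=10100 popcount=2 -> KEEP
r=21=10101 popcount=3 -> skip
r=22=10110 popcount=3 -> skip
r=23=10111 popcount=4 -> skip
r=24=11000 popcount=2 -> KEEP
r=25=11001 popcount=3 -> skip
r=26=11010 popcount=3 -> skip
r=27=11011 popcount=4 -> skip
r=28=11100 popcount=3 -> skip
r=29=11101 popcount=4 -> skip
Kept rows: 5 6 9 10 12 17 18 20 24

Answer: 5 6 9 10 12 17 18 20 24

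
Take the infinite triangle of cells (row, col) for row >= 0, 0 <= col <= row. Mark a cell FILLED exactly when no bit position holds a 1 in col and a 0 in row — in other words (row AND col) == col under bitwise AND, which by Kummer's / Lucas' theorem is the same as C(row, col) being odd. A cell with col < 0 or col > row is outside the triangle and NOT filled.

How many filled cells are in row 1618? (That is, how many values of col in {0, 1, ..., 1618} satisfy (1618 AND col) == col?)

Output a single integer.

Answer: 32

Derivation:
1618 in binary = 11001010010
popcount(1618) = number of 1-bits in 11001010010 = 5
A col c satisfies (1618 AND c) == c iff every set bit of c is also set in 1618; each of the 5 set bits of 1618 can independently be on or off in c.
count = 2^5 = 32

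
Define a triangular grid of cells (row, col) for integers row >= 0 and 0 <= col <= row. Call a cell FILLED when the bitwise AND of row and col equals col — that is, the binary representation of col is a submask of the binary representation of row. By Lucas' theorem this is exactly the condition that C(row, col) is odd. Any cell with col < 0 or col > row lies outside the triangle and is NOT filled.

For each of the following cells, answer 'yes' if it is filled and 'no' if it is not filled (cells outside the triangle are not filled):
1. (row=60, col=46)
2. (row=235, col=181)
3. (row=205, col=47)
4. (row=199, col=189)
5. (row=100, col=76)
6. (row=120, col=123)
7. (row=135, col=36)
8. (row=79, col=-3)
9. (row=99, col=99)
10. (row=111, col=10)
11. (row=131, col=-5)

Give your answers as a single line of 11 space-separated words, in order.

(60,46): row=0b111100, col=0b101110, row AND col = 0b101100 = 44; 44 != 46 -> empty
(235,181): row=0b11101011, col=0b10110101, row AND col = 0b10100001 = 161; 161 != 181 -> empty
(205,47): row=0b11001101, col=0b101111, row AND col = 0b1101 = 13; 13 != 47 -> empty
(199,189): row=0b11000111, col=0b10111101, row AND col = 0b10000101 = 133; 133 != 189 -> empty
(100,76): row=0b1100100, col=0b1001100, row AND col = 0b1000100 = 68; 68 != 76 -> empty
(120,123): col outside [0, 120] -> not filled
(135,36): row=0b10000111, col=0b100100, row AND col = 0b100 = 4; 4 != 36 -> empty
(79,-3): col outside [0, 79] -> not filled
(99,99): row=0b1100011, col=0b1100011, row AND col = 0b1100011 = 99; 99 == 99 -> filled
(111,10): row=0b1101111, col=0b1010, row AND col = 0b1010 = 10; 10 == 10 -> filled
(131,-5): col outside [0, 131] -> not filled

Answer: no no no no no no no no yes yes no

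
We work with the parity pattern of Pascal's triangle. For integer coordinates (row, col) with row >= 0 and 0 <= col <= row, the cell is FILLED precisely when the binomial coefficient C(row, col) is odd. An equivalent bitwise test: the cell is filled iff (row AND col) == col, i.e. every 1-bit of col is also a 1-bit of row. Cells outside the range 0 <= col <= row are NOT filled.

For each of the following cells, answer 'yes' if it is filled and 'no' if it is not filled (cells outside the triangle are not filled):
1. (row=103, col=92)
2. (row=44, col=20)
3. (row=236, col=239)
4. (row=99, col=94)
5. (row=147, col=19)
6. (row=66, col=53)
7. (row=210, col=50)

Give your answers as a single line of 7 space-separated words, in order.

Answer: no no no no yes no no

Derivation:
(103,92): row=0b1100111, col=0b1011100, row AND col = 0b1000100 = 68; 68 != 92 -> empty
(44,20): row=0b101100, col=0b10100, row AND col = 0b100 = 4; 4 != 20 -> empty
(236,239): col outside [0, 236] -> not filled
(99,94): row=0b1100011, col=0b1011110, row AND col = 0b1000010 = 66; 66 != 94 -> empty
(147,19): row=0b10010011, col=0b10011, row AND col = 0b10011 = 19; 19 == 19 -> filled
(66,53): row=0b1000010, col=0b110101, row AND col = 0b0 = 0; 0 != 53 -> empty
(210,50): row=0b11010010, col=0b110010, row AND col = 0b10010 = 18; 18 != 50 -> empty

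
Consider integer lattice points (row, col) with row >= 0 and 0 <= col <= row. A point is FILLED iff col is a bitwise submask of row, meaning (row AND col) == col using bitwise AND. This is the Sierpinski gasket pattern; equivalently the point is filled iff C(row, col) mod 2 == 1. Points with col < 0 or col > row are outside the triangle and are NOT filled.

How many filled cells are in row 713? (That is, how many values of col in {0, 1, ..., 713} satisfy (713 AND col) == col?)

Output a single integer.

713 in binary = 1011001001
popcount(713) = number of 1-bits in 1011001001 = 5
A col c satisfies (713 AND c) == c iff every set bit of c is also set in 713; each of the 5 set bits of 713 can independently be on or off in c.
count = 2^5 = 32

Answer: 32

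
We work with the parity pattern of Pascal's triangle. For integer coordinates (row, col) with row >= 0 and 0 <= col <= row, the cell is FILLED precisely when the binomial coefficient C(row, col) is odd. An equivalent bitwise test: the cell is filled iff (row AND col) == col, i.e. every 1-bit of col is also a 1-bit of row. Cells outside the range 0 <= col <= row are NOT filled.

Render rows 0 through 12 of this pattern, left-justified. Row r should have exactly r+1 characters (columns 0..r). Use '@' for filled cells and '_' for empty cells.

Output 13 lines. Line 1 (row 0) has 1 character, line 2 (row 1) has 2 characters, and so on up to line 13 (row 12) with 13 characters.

Answer: @
@@
@_@
@@@@
@___@
@@__@@
@_@_@_@
@@@@@@@@
@_______@
@@______@@
@_@_____@_@
@@@@____@@@@
@___@___@___@

Derivation:
r0=0: @
r1=1: @@
r2=10: @_@
r3=11: @@@@
r4=100: @___@
r5=101: @@__@@
r6=110: @_@_@_@
r7=111: @@@@@@@@
r8=1000: @_______@
r9=1001: @@______@@
r10=1010: @_@_____@_@
r11=1011: @@@@____@@@@
r12=1100: @___@___@___@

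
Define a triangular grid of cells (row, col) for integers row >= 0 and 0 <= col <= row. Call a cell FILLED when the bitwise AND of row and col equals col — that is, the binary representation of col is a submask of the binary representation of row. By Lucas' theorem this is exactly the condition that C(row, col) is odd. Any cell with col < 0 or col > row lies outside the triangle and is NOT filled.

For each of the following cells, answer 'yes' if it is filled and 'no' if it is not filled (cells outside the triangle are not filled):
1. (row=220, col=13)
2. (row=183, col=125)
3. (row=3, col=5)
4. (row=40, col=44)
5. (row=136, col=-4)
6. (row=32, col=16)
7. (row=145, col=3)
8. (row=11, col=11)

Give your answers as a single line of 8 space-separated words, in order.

Answer: no no no no no no no yes

Derivation:
(220,13): row=0b11011100, col=0b1101, row AND col = 0b1100 = 12; 12 != 13 -> empty
(183,125): row=0b10110111, col=0b1111101, row AND col = 0b110101 = 53; 53 != 125 -> empty
(3,5): col outside [0, 3] -> not filled
(40,44): col outside [0, 40] -> not filled
(136,-4): col outside [0, 136] -> not filled
(32,16): row=0b100000, col=0b10000, row AND col = 0b0 = 0; 0 != 16 -> empty
(145,3): row=0b10010001, col=0b11, row AND col = 0b1 = 1; 1 != 3 -> empty
(11,11): row=0b1011, col=0b1011, row AND col = 0b1011 = 11; 11 == 11 -> filled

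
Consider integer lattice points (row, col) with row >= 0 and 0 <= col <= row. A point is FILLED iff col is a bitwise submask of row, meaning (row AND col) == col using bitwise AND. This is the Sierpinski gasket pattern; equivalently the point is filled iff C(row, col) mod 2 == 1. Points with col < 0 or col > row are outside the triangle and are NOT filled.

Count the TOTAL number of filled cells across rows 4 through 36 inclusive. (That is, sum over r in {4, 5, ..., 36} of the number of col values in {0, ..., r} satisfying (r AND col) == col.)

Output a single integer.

Answer: 256

Derivation:
r4=100 pc1: +2 =2
r5=101 pc2: +4 =6
r6=110 pc2: +4 =10
r7=111 pc3: +8 =18
r8=1000 pc1: +2 =20
r9=1001 pc2: +4 =24
r10=1010 pc2: +4 =28
r11=1011 pc3: +8 =36
r12=1100 pc2: +4 =40
r13=1101 pc3: +8 =48
r14=1110 pc3: +8 =56
r15=1111 pc4: +16 =72
r16=10000 pc1: +2 =74
r17=10001 pc2: +4 =78
r18=10010 pc2: +4 =82
r19=10011 pc3: +8 =90
r20=10100 pc2: +4 =94
r21=10101 pc3: +8 =102
r22=10110 pc3: +8 =110
r23=10111 pc4: +16 =126
r24=11000 pc2: +4 =130
r25=11001 pc3: +8 =138
r26=11010 pc3: +8 =146
r27=11011 pc4: +16 =162
r28=11100 pc3: +8 =170
r29=11101 pc4: +16 =186
r30=11110 pc4: +16 =202
r31=11111 pc5: +32 =234
r32=100000 pc1: +2 =236
r33=100001 pc2: +4 =240
r34=100010 pc2: +4 =244
r35=100011 pc3: +8 =252
r36=100100 pc2: +4 =256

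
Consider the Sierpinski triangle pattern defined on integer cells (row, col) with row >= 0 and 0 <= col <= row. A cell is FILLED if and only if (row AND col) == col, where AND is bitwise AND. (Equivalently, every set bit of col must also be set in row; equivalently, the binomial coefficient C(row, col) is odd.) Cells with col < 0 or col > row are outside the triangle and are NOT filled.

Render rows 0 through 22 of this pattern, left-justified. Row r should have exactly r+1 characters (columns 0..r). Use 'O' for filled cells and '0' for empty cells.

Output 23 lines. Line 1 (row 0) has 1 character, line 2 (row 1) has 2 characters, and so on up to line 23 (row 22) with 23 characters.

r0=0: O
r1=1: OO
r2=10: O0O
r3=11: OOOO
r4=100: O000O
r5=101: OO00OO
r6=110: O0O0O0O
r7=111: OOOOOOOO
r8=1000: O0000000O
r9=1001: OO000000OO
r10=1010: O0O00000O0O
r11=1011: OOOO0000OOOO
r12=1100: O000O000O000O
r13=1101: OO00OO00OO00OO
r14=1110: O0O0O0O0O0O0O0O
r15=1111: OOOOOOOOOOOOOOOO
r16=10000: O000000000000000O
r17=10001: OO00000000000000OO
r18=10010: O0O0000000000000O0O
r19=10011: OOOO000000000000OOOO
r20=10100: O000O00000000000O000O
r21=10101: OO00OO0000000000OO00OO
r22=10110: O0O0O0O000000000O0O0O0O

Answer: O
OO
O0O
OOOO
O000O
OO00OO
O0O0O0O
OOOOOOOO
O0000000O
OO000000OO
O0O00000O0O
OOOO0000OOOO
O000O000O000O
OO00OO00OO00OO
O0O0O0O0O0O0O0O
OOOOOOOOOOOOOOOO
O000000000000000O
OO00000000000000OO
O0O0000000000000O0O
OOOO000000000000OOOO
O000O00000000000O000O
OO00OO0000000000OO00OO
O0O0O0O000000000O0O0O0O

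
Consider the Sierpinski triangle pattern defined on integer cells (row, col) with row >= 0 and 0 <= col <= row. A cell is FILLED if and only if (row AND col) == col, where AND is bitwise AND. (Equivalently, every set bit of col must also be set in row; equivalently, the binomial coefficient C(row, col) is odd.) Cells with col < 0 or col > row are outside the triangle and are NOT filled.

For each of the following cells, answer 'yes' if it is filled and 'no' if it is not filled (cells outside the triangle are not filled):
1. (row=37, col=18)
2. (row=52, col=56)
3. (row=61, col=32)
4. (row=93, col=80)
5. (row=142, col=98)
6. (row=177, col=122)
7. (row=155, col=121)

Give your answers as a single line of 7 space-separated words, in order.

(37,18): row=0b100101, col=0b10010, row AND col = 0b0 = 0; 0 != 18 -> empty
(52,56): col outside [0, 52] -> not filled
(61,32): row=0b111101, col=0b100000, row AND col = 0b100000 = 32; 32 == 32 -> filled
(93,80): row=0b1011101, col=0b1010000, row AND col = 0b1010000 = 80; 80 == 80 -> filled
(142,98): row=0b10001110, col=0b1100010, row AND col = 0b10 = 2; 2 != 98 -> empty
(177,122): row=0b10110001, col=0b1111010, row AND col = 0b110000 = 48; 48 != 122 -> empty
(155,121): row=0b10011011, col=0b1111001, row AND col = 0b11001 = 25; 25 != 121 -> empty

Answer: no no yes yes no no no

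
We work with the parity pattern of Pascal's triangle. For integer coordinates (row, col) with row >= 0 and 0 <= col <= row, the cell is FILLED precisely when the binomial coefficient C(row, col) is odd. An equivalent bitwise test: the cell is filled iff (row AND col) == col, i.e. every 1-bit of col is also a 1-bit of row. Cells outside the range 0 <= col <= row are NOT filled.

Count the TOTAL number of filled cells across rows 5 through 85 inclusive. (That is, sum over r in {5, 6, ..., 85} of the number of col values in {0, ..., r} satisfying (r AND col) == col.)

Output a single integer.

r5=101 pc2: +4 =4
r6=110 pc2: +4 =8
r7=111 pc3: +8 =16
r8=1000 pc1: +2 =18
r9=1001 pc2: +4 =22
r10=1010 pc2: +4 =26
r11=1011 pc3: +8 =34
r12=1100 pc2: +4 =38
r13=1101 pc3: +8 =46
r14=1110 pc3: +8 =54
r15=1111 pc4: +16 =70
r16=10000 pc1: +2 =72
r17=10001 pc2: +4 =76
r18=10010 pc2: +4 =80
r19=10011 pc3: +8 =88
r20=10100 pc2: +4 =92
r21=10101 pc3: +8 =100
r22=10110 pc3: +8 =108
r23=10111 pc4: +16 =124
r24=11000 pc2: +4 =128
r25=11001 pc3: +8 =136
r26=11010 pc3: +8 =144
r27=11011 pc4: +16 =160
r28=11100 pc3: +8 =168
r29=11101 pc4: +16 =184
r30=11110 pc4: +16 =200
r31=11111 pc5: +32 =232
r32=100000 pc1: +2 =234
r33=100001 pc2: +4 =238
r34=100010 pc2: +4 =242
r35=100011 pc3: +8 =250
r36=100100 pc2: +4 =254
r37=100101 pc3: +8 =262
r38=100110 pc3: +8 =270
r39=100111 pc4: +16 =286
r40=101000 pc2: +4 =290
r41=101001 pc3: +8 =298
r42=101010 pc3: +8 =306
r43=101011 pc4: +16 =322
r44=101100 pc3: +8 =330
r45=101101 pc4: +16 =346
r46=101110 pc4: +16 =362
r47=101111 pc5: +32 =394
r48=110000 pc2: +4 =398
r49=110001 pc3: +8 =406
r50=110010 pc3: +8 =414
r51=110011 pc4: +16 =430
r52=110100 pc3: +8 =438
r53=110101 pc4: +16 =454
r54=110110 pc4: +16 =470
r55=110111 pc5: +32 =502
r56=111000 pc3: +8 =510
r57=111001 pc4: +16 =526
r58=111010 pc4: +16 =542
r59=111011 pc5: +32 =574
r60=111100 pc4: +16 =590
r61=111101 pc5: +32 =622
r62=111110 pc5: +32 =654
r63=111111 pc6: +64 =718
r64=1000000 pc1: +2 =720
r65=1000001 pc2: +4 =724
r66=1000010 pc2: +4 =728
r67=1000011 pc3: +8 =736
r68=1000100 pc2: +4 =740
r69=1000101 pc3: +8 =748
r70=1000110 pc3: +8 =756
r71=1000111 pc4: +16 =772
r72=1001000 pc2: +4 =776
r73=1001001 pc3: +8 =784
r74=1001010 pc3: +8 =792
r75=1001011 pc4: +16 =808
r76=1001100 pc3: +8 =816
r77=1001101 pc4: +16 =832
r78=1001110 pc4: +16 =848
r79=1001111 pc5: +32 =880
r80=1010000 pc2: +4 =884
r81=1010001 pc3: +8 =892
r82=1010010 pc3: +8 =900
r83=1010011 pc4: +16 =916
r84=1010100 pc3: +8 =924
r85=1010101 pc4: +16 =940

Answer: 940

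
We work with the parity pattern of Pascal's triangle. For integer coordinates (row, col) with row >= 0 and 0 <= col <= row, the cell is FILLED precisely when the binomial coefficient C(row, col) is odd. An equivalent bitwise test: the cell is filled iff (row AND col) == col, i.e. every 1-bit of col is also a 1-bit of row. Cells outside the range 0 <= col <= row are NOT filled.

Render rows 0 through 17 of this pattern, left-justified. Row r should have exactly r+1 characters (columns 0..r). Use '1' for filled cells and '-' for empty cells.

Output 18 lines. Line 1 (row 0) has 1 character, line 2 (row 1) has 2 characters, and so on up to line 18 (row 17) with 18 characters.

Answer: 1
11
1-1
1111
1---1
11--11
1-1-1-1
11111111
1-------1
11------11
1-1-----1-1
1111----1111
1---1---1---1
11--11--11--11
1-1-1-1-1-1-1-1
1111111111111111
1---------------1
11--------------11

Derivation:
r0=0: 1
r1=1: 11
r2=10: 1-1
r3=11: 1111
r4=100: 1---1
r5=101: 11--11
r6=110: 1-1-1-1
r7=111: 11111111
r8=1000: 1-------1
r9=1001: 11------11
r10=1010: 1-1-----1-1
r11=1011: 1111----1111
r12=1100: 1---1---1---1
r13=1101: 11--11--11--11
r14=1110: 1-1-1-1-1-1-1-1
r15=1111: 1111111111111111
r16=10000: 1---------------1
r17=10001: 11--------------11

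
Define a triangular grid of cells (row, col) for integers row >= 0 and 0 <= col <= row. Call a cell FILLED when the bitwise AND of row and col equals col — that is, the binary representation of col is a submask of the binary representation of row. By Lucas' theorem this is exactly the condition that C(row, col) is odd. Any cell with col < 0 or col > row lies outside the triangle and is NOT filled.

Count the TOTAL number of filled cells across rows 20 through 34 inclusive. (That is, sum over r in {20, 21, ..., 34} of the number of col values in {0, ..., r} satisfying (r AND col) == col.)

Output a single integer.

r20=10100 pc2: +4 =4
r21=10101 pc3: +8 =12
r22=10110 pc3: +8 =20
r23=10111 pc4: +16 =36
r24=11000 pc2: +4 =40
r25=11001 pc3: +8 =48
r26=11010 pc3: +8 =56
r27=11011 pc4: +16 =72
r28=11100 pc3: +8 =80
r29=11101 pc4: +16 =96
r30=11110 pc4: +16 =112
r31=11111 pc5: +32 =144
r32=100000 pc1: +2 =146
r33=100001 pc2: +4 =150
r34=100010 pc2: +4 =154

Answer: 154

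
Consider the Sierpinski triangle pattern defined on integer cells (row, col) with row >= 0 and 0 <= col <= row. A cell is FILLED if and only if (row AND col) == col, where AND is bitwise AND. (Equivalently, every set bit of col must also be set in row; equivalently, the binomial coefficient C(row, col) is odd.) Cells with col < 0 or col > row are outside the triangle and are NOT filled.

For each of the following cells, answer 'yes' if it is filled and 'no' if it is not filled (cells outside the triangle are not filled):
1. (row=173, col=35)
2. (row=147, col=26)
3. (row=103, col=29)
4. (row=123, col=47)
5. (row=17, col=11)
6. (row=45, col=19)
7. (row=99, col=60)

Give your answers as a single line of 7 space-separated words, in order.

Answer: no no no no no no no

Derivation:
(173,35): row=0b10101101, col=0b100011, row AND col = 0b100001 = 33; 33 != 35 -> empty
(147,26): row=0b10010011, col=0b11010, row AND col = 0b10010 = 18; 18 != 26 -> empty
(103,29): row=0b1100111, col=0b11101, row AND col = 0b101 = 5; 5 != 29 -> empty
(123,47): row=0b1111011, col=0b101111, row AND col = 0b101011 = 43; 43 != 47 -> empty
(17,11): row=0b10001, col=0b1011, row AND col = 0b1 = 1; 1 != 11 -> empty
(45,19): row=0b101101, col=0b10011, row AND col = 0b1 = 1; 1 != 19 -> empty
(99,60): row=0b1100011, col=0b111100, row AND col = 0b100000 = 32; 32 != 60 -> empty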